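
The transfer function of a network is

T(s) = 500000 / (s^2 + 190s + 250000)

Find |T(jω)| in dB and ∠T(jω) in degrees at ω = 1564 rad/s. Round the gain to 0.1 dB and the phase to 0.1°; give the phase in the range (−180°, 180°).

At s = jω = j1564:
quadratic: (j1564)² + 190·j1564 + 250000 = -2196096 + j297160 → |·| ≈ 2.2161e+06, ∠ ≈ 172.29°
|T| = 500000 / 2.2161e+06 ≈ 0.22562
Gain = 20 log₁₀(0.22562) ≈ -12.93 dB
∠T = 0.00° − 172.29° = -172.29°

-12.9 dB, -172.3°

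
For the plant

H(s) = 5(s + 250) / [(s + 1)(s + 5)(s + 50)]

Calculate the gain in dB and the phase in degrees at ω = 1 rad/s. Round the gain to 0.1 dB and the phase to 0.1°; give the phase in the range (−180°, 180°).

At s = jω = j1:
zero (s+250): 250 + j1 → |·| = √(250²+1²) = √62501 ≈ 250, ∠ = arctan(1/250) ≈ 0.23°
pole (s+1): 1 + j1 → |·| = √(1²+1²) = √2 ≈ 1.4142, ∠ = arctan(1/1) ≈ 45.00°
pole (s+5): 5 + j1 → |·| = √(5²+1²) = √26 ≈ 5.099, ∠ = arctan(1/5) ≈ 11.31°
pole (s+50): 50 + j1 → |·| = √(50²+1²) = √2501 ≈ 50.01, ∠ = arctan(1/50) ≈ 1.15°
|H| = 5 · 250 / 360.62 ≈ 3.4663
Gain = 20 log₁₀(3.4663) ≈ 10.80 dB
∠H = 0.23° − 57.46° = -57.23°

10.8 dB, -57.2°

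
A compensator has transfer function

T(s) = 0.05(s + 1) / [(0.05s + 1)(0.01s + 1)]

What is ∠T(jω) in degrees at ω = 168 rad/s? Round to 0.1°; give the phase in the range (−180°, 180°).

At ω = 168 rad/s:
zero (1 + j168·1) = 1 + j168 → |·| ≈ 168, ∠ ≈ 89.66°
pole (1 + j168·0.05) = 1 + j8.4 → |·| ≈ 8.4593, ∠ ≈ 83.21°
pole (1 + j168·0.01) = 1 + j1.68 → |·| ≈ 1.9551, ∠ ≈ 59.24°
∠T = (89.66°) − (83.21° + 59.24°) = -52.79°

-52.8°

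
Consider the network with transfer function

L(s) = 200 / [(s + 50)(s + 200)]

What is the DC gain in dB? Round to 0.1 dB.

L(0) = 200 / (50·200) = 0.02
20 log₁₀(0.02) ≈ -33.98 dB

-34.0 dB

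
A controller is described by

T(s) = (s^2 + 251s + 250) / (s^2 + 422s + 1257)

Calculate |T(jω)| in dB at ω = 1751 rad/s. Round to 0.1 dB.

Substitute s = j1751:
Numerator: (j1751)^2 + 251(j1751) + 250 = -3065751 + j439501
Denominator: (j1751)^2 + 422(j1751) + 1257 = -3064744 + j738922
|N| = √(3065751² + 439501²) ≈ 3.0971e+06, ∠N ≈ 171.84°
|D| = √(3064744² + 738922²) ≈ 3.1526e+06, ∠D ≈ 166.44°
|T| = 3.0971e+06 / 3.1526e+06 ≈ 0.9824
Gain = 20 log₁₀(0.9824) ≈ -0.15 dB

-0.2 dB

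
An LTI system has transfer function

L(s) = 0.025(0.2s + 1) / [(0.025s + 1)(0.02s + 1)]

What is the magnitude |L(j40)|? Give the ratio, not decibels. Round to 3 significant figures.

At ω = 40 rad/s:
zero (1 + j40·0.2) = 1 + j8 → |·| ≈ 8.0623, ∠ ≈ 82.87°
pole (1 + j40·0.025) = 1 + j1 → |·| ≈ 1.4142, ∠ ≈ 45.00°
pole (1 + j40·0.02) = 1 + j0.8 → |·| ≈ 1.2806, ∠ ≈ 38.66°
|L| = 0.025 · 8.0623 / (1.4142 · 1.2806) ≈ 0.11129

0.111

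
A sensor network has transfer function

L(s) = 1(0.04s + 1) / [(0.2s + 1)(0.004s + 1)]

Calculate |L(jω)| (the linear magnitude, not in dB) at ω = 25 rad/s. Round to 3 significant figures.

0.276

At ω = 25 rad/s:
zero (1 + j25·0.04) = 1 + j1 → |·| ≈ 1.4142, ∠ ≈ 45.00°
pole (1 + j25·0.2) = 1 + j5 → |·| ≈ 5.099, ∠ ≈ 78.69°
pole (1 + j25·0.004) = 1 + j0.1 → |·| ≈ 1.005, ∠ ≈ 5.71°
|L| = 1 · 1.4142 / (5.099 · 1.005) ≈ 0.27597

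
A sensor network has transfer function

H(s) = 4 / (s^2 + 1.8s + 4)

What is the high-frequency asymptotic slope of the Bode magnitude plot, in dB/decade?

Each pole contributes −20 dB/decade at high frequency; each zero contributes +20 dB/decade.
Net: 0 zero(s) − 2 pole(s) → -40 dB/decade.

-40 dB/decade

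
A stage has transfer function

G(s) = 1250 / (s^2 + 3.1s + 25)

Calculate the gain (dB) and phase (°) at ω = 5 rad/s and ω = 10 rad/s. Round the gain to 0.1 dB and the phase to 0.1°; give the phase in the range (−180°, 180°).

At s = jω = j5:
quadratic: (j5)² + 3.1·j5 + 25 = 0 + j15.5 → |·| ≈ 15.5, ∠ ≈ 90.00°
|G| = 1250 / 15.5 ≈ 80.645
Gain = 20 log₁₀(80.645) ≈ 38.13 dB
∠G = 0.00° − 90.00° = -90.00°

At s = jω = j10:
quadratic: (j10)² + 3.1·j10 + 25 = -75 + j31 → |·| ≈ 81.154, ∠ ≈ 157.54°
|G| = 1250 / 81.154 ≈ 15.403
Gain = 20 log₁₀(15.403) ≈ 23.75 dB
∠G = 0.00° − 157.54° = -157.54°

ω = 5: 38.1 dB, -90.0°; ω = 10: 23.8 dB, -157.5°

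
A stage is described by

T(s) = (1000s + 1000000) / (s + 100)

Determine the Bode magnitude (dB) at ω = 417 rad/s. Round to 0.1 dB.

68.1 dB

Substitute s = j417:
Numerator: 1000(j417) + 1000000 = 1000000 + j417000
Denominator: (j417) + 100 = 100 + j417
|N| = √(1000000² + 417000²) ≈ 1.0835e+06, ∠N ≈ 22.64°
|D| = √(100² + 417²) ≈ 428.82, ∠D ≈ 76.51°
|T| = 1.0835e+06 / 428.82 ≈ 2526.7
Gain = 20 log₁₀(2526.7) ≈ 68.05 dB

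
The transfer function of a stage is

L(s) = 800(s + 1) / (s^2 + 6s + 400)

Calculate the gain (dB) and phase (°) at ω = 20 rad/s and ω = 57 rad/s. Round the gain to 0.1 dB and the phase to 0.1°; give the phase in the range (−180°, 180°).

ω = 20: 42.5 dB, -2.9°; ω = 57: 24.0 dB, -84.2°

At s = jω = j20:
zero (s+1): 1 + j20 → |·| = √(1²+20²) = √401 ≈ 20.025, ∠ = arctan(20/1) ≈ 87.14°
quadratic: (j20)² + 6·j20 + 400 = 0 + j120 → |·| ≈ 120, ∠ ≈ 90.00°
|L| = 800 · 20.025 / 120 ≈ 133.5
Gain = 20 log₁₀(133.5) ≈ 42.51 dB
∠L = 87.14° − 90.00° = -2.86°

At s = jω = j57:
zero (s+1): 1 + j57 → |·| = √(1²+57²) = √3250 ≈ 57.009, ∠ = arctan(57/1) ≈ 88.99°
quadratic: (j57)² + 6·j57 + 400 = -2849 + j342 → |·| ≈ 2869.5, ∠ ≈ 173.15°
|L| = 800 · 57.009 / 2869.5 ≈ 15.894
Gain = 20 log₁₀(15.894) ≈ 24.02 dB
∠L = 88.99° − 173.15° = -84.16°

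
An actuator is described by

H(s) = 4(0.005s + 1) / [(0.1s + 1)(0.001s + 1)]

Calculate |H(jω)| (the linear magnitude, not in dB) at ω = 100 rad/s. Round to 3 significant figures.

0.443

At ω = 100 rad/s:
zero (1 + j100·0.005) = 1 + j0.5 → |·| ≈ 1.118, ∠ ≈ 26.57°
pole (1 + j100·0.1) = 1 + j10 → |·| ≈ 10.05, ∠ ≈ 84.29°
pole (1 + j100·0.001) = 1 + j0.1 → |·| ≈ 1.005, ∠ ≈ 5.71°
|H| = 4 · 1.118 / (10.05 · 1.005) ≈ 0.44276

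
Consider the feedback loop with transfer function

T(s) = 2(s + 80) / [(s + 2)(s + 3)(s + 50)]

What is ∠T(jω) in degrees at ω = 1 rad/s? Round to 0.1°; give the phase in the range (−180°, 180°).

-45.4°

At s = jω = j1:
zero (s+80): 80 + j1 → |·| = √(80²+1²) = √6401 ≈ 80.006, ∠ = arctan(1/80) ≈ 0.72°
pole (s+2): 2 + j1 → |·| = √(2²+1²) = √5 ≈ 2.2361, ∠ = arctan(1/2) ≈ 26.57°
pole (s+3): 3 + j1 → |·| = √(3²+1²) = √10 ≈ 3.1623, ∠ = arctan(1/3) ≈ 18.43°
pole (s+50): 50 + j1 → |·| = √(50²+1²) = √2501 ≈ 50.01, ∠ = arctan(1/50) ≈ 1.15°
∠T = 0.72° − 46.15° = -45.43°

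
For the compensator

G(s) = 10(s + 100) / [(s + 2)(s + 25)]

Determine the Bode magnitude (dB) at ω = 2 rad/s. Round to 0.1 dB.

23.0 dB

At s = jω = j2:
zero (s+100): 100 + j2 → |·| = √(100²+2²) = √10004 ≈ 100.02, ∠ = arctan(2/100) ≈ 1.15°
pole (s+2): 2 + j2 → |·| = √(2²+2²) = √8 ≈ 2.8284, ∠ = arctan(2/2) ≈ 45.00°
pole (s+25): 25 + j2 → |·| = √(25²+2²) = √629 ≈ 25.08, ∠ = arctan(2/25) ≈ 4.57°
|G| = 10 · 100.02 / 70.936 ≈ 14.1
Gain = 20 log₁₀(14.1) ≈ 22.98 dB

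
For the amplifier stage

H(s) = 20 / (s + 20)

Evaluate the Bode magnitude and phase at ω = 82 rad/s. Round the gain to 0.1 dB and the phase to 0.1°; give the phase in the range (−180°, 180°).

-12.5 dB, -76.3°

At s = jω = j82:
pole (s+20): 20 + j82 → |·| = √(20²+82²) = √7124 ≈ 84.404, ∠ = arctan(82/20) ≈ 76.29°
|H| = 20 / 84.404 ≈ 0.23696
Gain = 20 log₁₀(0.23696) ≈ -12.51 dB
∠H = 0.00° − 76.29° = -76.29°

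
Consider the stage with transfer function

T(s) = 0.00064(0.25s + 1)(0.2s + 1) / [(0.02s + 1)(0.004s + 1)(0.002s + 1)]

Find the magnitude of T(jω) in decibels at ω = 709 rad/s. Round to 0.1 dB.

At ω = 709 rad/s:
zero (1 + j709·0.25) = 1 + j177.25 → |·| ≈ 177.25, ∠ ≈ 89.68°
zero (1 + j709·0.2) = 1 + j141.8 → |·| ≈ 141.8, ∠ ≈ 89.60°
pole (1 + j709·0.02) = 1 + j14.18 → |·| ≈ 14.215, ∠ ≈ 85.97°
pole (1 + j709·0.004) = 1 + j2.836 → |·| ≈ 3.0071, ∠ ≈ 70.58°
pole (1 + j709·0.002) = 1 + j1.418 → |·| ≈ 1.7351, ∠ ≈ 54.81°
|T| = 0.00064 · 177.25 · 141.8 / (14.215 · 3.0071 · 1.7351) ≈ 0.21688
Gain = 20 log₁₀(0.21688) ≈ -13.28 dB

-13.3 dB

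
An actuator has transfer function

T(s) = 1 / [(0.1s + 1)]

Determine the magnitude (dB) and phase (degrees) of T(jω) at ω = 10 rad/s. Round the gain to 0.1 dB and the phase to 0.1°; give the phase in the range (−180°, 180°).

At ω = 10 rad/s:
pole (1 + j10·0.1) = 1 + j1 → |·| ≈ 1.4142, ∠ ≈ 45.00°
|T| = 1 · 1 / (1.4142) ≈ 0.70711
Gain = 20 log₁₀(0.70711) ≈ -3.01 dB
∠T = (0°) − (45.00°) = -45.00°

-3.0 dB, -45.0°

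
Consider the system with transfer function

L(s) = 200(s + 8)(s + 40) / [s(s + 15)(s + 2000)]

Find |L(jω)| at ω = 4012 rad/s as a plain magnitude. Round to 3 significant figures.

At s = jω = j4012:
zero (s+8): 8 + j4012 → |·| = √(8²+4012²) = √16096208 ≈ 4012, ∠ = arctan(4012/8) ≈ 89.89°
zero (s+40): 40 + j4012 → |·| = √(40²+4012²) = √16097744 ≈ 4012.2, ∠ = arctan(4012/40) ≈ 89.43°
pole (s+15): 15 + j4012 → |·| = √(15²+4012²) = √16096369 ≈ 4012, ∠ = arctan(4012/15) ≈ 89.79°
pole (s+2000): 2000 + j4012 → |·| = √(2000²+4012²) = √20096144 ≈ 4482.9, ∠ = arctan(4012/2000) ≈ 63.50°
pole at origin: |s| = 4012, ∠ = 90.00° (in denominator)
|L| = 200 · 1.6097e+07 / 7.2157e+10 ≈ 0.044617

0.0446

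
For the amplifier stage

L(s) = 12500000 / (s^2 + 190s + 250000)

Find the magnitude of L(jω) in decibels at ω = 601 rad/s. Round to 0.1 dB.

37.9 dB

At s = jω = j601:
quadratic: (j601)² + 190·j601 + 250000 = -111201 + j114190 → |·| ≈ 1.5939e+05, ∠ ≈ 134.24°
|L| = 12500000 / 1.5939e+05 ≈ 78.424
Gain = 20 log₁₀(78.424) ≈ 37.89 dB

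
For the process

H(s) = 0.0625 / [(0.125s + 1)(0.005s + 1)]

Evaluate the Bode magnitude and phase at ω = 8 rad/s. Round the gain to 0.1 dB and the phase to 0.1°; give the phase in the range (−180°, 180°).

-27.1 dB, -47.3°

At ω = 8 rad/s:
pole (1 + j8·0.125) = 1 + j1 → |·| ≈ 1.4142, ∠ ≈ 45.00°
pole (1 + j8·0.005) = 1 + j0.04 → |·| ≈ 1.0008, ∠ ≈ 2.29°
|H| = 0.0625 · 1 / (1.4142 · 1.0008) ≈ 0.044159
Gain = 20 log₁₀(0.044159) ≈ -27.10 dB
∠H = (0°) − (45.00° + 2.29°) = -47.29°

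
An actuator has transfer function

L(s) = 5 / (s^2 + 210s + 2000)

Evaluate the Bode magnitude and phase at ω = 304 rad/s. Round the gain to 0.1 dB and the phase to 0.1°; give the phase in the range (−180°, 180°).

Substitute s = j304:
Numerator: 5 = 5 + j0
Denominator: (j304)^2 + 210(j304) + 2000 = -90416 + j63840
|N| = √(5² + 0²) ≈ 5, ∠N ≈ 0.00°
|D| = √(90416² + 63840²) ≈ 1.1068e+05, ∠D ≈ 144.78°
|L| = 5 / 1.1068e+05 ≈ 4.5175e-05
Gain = 20 log₁₀(4.5175e-05) ≈ -86.90 dB
∠L = 0.00° − 144.78° = -144.78°

-86.9 dB, -144.8°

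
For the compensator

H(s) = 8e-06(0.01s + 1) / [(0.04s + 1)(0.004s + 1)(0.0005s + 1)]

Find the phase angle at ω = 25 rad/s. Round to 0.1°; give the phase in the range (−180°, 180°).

At ω = 25 rad/s:
zero (1 + j25·0.01) = 1 + j0.25 → |·| ≈ 1.0308, ∠ ≈ 14.04°
pole (1 + j25·0.04) = 1 + j1 → |·| ≈ 1.4142, ∠ ≈ 45.00°
pole (1 + j25·0.004) = 1 + j0.1 → |·| ≈ 1.005, ∠ ≈ 5.71°
pole (1 + j25·0.0005) = 1 + j0.0125 → |·| ≈ 1.0001, ∠ ≈ 0.72°
∠H = (14.04°) − (45.00° + 5.71° + 0.72°) = -37.39°

-37.4°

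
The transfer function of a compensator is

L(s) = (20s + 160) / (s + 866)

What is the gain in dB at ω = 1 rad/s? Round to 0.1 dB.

Substitute s = j1:
Numerator: 20(j1) + 160 = 160 + j20
Denominator: (j1) + 866 = 866 + j1
|N| = √(160² + 20²) ≈ 161.25, ∠N ≈ 7.13°
|D| = √(866² + 1²) ≈ 866, ∠D ≈ 0.07°
|L| = 161.25 / 866 ≈ 0.1862
Gain = 20 log₁₀(0.1862) ≈ -14.60 dB

-14.6 dB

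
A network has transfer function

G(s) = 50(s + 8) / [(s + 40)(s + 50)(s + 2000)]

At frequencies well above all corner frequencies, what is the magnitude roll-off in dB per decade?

-40 dB/decade

Each pole contributes −20 dB/decade at high frequency; each zero contributes +20 dB/decade.
Net: 1 zero(s) − 3 pole(s) → -40 dB/decade.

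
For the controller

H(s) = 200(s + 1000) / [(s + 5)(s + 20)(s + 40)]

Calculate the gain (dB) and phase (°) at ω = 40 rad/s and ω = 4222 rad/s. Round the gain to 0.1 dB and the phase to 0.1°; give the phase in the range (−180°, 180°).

At s = jω = j40:
zero (s+1000): 1000 + j40 → |·| = √(1000²+40²) = √1001600 ≈ 1000.8, ∠ = arctan(40/1000) ≈ 2.29°
pole (s+5): 5 + j40 → |·| = √(5²+40²) = √1625 ≈ 40.311, ∠ = arctan(40/5) ≈ 82.87°
pole (s+20): 20 + j40 → |·| = √(20²+40²) = √2000 ≈ 44.721, ∠ = arctan(40/20) ≈ 63.43°
pole (s+40): 40 + j40 → |·| = √(40²+40²) = √3200 ≈ 56.569, ∠ = arctan(40/40) ≈ 45.00°
|H| = 200 · 1000.8 / 1.0198e+05 ≈ 1.9627
Gain = 20 log₁₀(1.9627) ≈ 5.86 dB
∠H = 2.29° − 191.30° = -189.01° ≡ 170.99° (principal value)

At s = jω = j4222:
zero (s+1000): 1000 + j4222 → |·| = √(1000²+4222²) = √18825284 ≈ 4338.8, ∠ = arctan(4222/1000) ≈ 76.67°
pole (s+5): 5 + j4222 → |·| = √(5²+4222²) = √17825309 ≈ 4222, ∠ = arctan(4222/5) ≈ 89.93°
pole (s+20): 20 + j4222 → |·| = √(20²+4222²) = √17825684 ≈ 4222, ∠ = arctan(4222/20) ≈ 89.73°
pole (s+40): 40 + j4222 → |·| = √(40²+4222²) = √17826884 ≈ 4222.2, ∠ = arctan(4222/40) ≈ 89.46°
|H| = 200 · 4338.8 / 7.5262e+10 ≈ 1.153e-05
Gain = 20 log₁₀(1.153e-05) ≈ -98.76 dB
∠H = 76.67° − 269.12° = -192.45° ≡ 167.55° (principal value)

ω = 40: 5.9 dB, 171.0°; ω = 4222: -98.8 dB, 167.6°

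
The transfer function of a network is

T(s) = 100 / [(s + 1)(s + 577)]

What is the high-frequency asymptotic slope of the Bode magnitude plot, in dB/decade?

-40 dB/decade

Each pole contributes −20 dB/decade at high frequency; each zero contributes +20 dB/decade.
Net: 0 zero(s) − 2 pole(s) → -40 dB/decade.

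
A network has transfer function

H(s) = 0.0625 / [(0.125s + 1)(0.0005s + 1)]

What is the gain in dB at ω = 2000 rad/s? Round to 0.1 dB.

-75.1 dB

At ω = 2000 rad/s:
pole (1 + j2000·0.125) = 1 + j250 → |·| ≈ 250, ∠ ≈ 89.77°
pole (1 + j2000·0.0005) = 1 + j1 → |·| ≈ 1.4142, ∠ ≈ 45.00°
|H| = 0.0625 · 1 / (250 · 1.4142) ≈ 0.00017678
Gain = 20 log₁₀(0.00017678) ≈ -75.05 dB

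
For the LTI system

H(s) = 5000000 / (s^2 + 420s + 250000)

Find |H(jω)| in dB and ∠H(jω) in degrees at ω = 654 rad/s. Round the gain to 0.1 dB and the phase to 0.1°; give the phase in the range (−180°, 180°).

23.7 dB, -122.9°

At s = jω = j654:
quadratic: (j654)² + 420·j654 + 250000 = -177716 + j274680 → |·| ≈ 3.2716e+05, ∠ ≈ 122.90°
|H| = 5000000 / 3.2716e+05 ≈ 15.283
Gain = 20 log₁₀(15.283) ≈ 23.68 dB
∠H = 0.00° − 122.90° = -122.90°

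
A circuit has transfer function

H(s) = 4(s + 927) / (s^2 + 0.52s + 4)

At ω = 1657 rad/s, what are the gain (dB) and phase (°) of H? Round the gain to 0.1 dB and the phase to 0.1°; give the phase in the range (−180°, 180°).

-51.2 dB, -119.2°

At s = jω = j1657:
zero (s+927): 927 + j1657 → |·| = √(927²+1657²) = √3604978 ≈ 1898.7, ∠ = arctan(1657/927) ≈ 60.78°
quadratic: (j1657)² + 0.52·j1657 + 4 = -2745645 + j861.64 → |·| ≈ 2.7456e+06, ∠ ≈ 179.98°
|H| = 4 · 1898.7 / 2.7456e+06 ≈ 0.0027662
Gain = 20 log₁₀(0.0027662) ≈ -51.16 dB
∠H = 60.78° − 179.98° = -119.20°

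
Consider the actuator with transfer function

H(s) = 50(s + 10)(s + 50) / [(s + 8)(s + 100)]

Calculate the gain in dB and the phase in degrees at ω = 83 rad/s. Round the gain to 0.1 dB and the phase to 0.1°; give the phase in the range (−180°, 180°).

At s = jω = j83:
zero (s+10): 10 + j83 → |·| = √(10²+83²) = √6989 ≈ 83.6, ∠ = arctan(83/10) ≈ 83.13°
zero (s+50): 50 + j83 → |·| = √(50²+83²) = √9389 ≈ 96.897, ∠ = arctan(83/50) ≈ 58.93°
pole (s+8): 8 + j83 → |·| = √(8²+83²) = √6953 ≈ 83.385, ∠ = arctan(83/8) ≈ 84.49°
pole (s+100): 100 + j83 → |·| = √(100²+83²) = √16889 ≈ 129.96, ∠ = arctan(83/100) ≈ 39.69°
|H| = 50 · 8100.6 / 10837 ≈ 37.375
Gain = 20 log₁₀(37.375) ≈ 31.45 dB
∠H = 142.06° − 124.18° = 17.88°

31.5 dB, 17.9°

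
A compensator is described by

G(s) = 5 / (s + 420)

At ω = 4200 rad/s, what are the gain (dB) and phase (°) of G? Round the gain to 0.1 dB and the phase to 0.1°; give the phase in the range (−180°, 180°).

At s = jω = j4200:
pole (s+420): 420 + j4200 → |·| = √(420²+4200²) = √17816400 ≈ 4220.9, ∠ = arctan(4200/420) ≈ 84.29°
|G| = 5 / 4220.9 ≈ 0.0011846
Gain = 20 log₁₀(0.0011846) ≈ -58.53 dB
∠G = 0.00° − 84.29° = -84.29°

-58.5 dB, -84.3°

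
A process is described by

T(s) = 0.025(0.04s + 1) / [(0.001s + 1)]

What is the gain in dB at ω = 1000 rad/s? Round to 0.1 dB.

-3.0 dB

At ω = 1000 rad/s:
zero (1 + j1000·0.04) = 1 + j40 → |·| ≈ 40.012, ∠ ≈ 88.57°
pole (1 + j1000·0.001) = 1 + j1 → |·| ≈ 1.4142, ∠ ≈ 45.00°
|T| = 0.025 · 40.012 / (1.4142) ≈ 0.70733
Gain = 20 log₁₀(0.70733) ≈ -3.01 dB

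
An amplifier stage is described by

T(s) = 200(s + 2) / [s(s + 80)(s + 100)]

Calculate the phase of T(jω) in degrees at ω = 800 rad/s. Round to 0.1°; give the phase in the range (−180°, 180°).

At s = jω = j800:
zero (s+2): 2 + j800 → |·| = √(2²+800²) = √640004 ≈ 800, ∠ = arctan(800/2) ≈ 89.86°
pole (s+80): 80 + j800 → |·| = √(80²+800²) = √646400 ≈ 803.99, ∠ = arctan(800/80) ≈ 84.29°
pole (s+100): 100 + j800 → |·| = √(100²+800²) = √650000 ≈ 806.23, ∠ = arctan(800/100) ≈ 82.87°
pole at origin: |s| = 800, ∠ = 90.00° (in denominator)
∠T = 89.86° − 257.16° = -167.30°

-167.3°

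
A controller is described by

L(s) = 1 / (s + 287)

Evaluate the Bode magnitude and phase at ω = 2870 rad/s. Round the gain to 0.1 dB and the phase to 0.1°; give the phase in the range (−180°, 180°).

-69.2 dB, -84.3°

Substitute s = j2870:
Numerator: 1 = 1 + j0
Denominator: (j2870) + 287 = 287 + j2870
|N| = √(1² + 0²) ≈ 1, ∠N ≈ 0.00°
|D| = √(287² + 2870²) ≈ 2884.3, ∠D ≈ 84.29°
|L| = 1 / 2884.3 ≈ 0.0003467
Gain = 20 log₁₀(0.0003467) ≈ -69.20 dB
∠L = 0.00° − 84.29° = -84.29°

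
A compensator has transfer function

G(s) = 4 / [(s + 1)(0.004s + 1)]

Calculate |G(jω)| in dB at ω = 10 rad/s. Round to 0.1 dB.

At ω = 10 rad/s:
pole (1 + j10·1) = 1 + j10 → |·| ≈ 10.05, ∠ ≈ 84.29°
pole (1 + j10·0.004) = 1 + j0.04 → |·| ≈ 1.0008, ∠ ≈ 2.29°
|G| = 4 · 1 / (10.05 · 1.0008) ≈ 0.39769
Gain = 20 log₁₀(0.39769) ≈ -8.01 dB

-8.0 dB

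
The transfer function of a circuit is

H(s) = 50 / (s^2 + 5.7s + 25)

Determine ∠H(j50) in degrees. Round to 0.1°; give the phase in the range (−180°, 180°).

-173.4°

At s = jω = j50:
quadratic: (j50)² + 5.7·j50 + 25 = -2475 + j285 → |·| ≈ 2491.4, ∠ ≈ 173.43°
∠H = 0.00° − 173.43° = -173.43°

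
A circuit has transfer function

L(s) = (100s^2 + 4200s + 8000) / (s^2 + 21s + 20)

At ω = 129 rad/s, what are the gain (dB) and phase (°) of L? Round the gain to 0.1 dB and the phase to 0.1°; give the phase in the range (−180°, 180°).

40.3 dB, -8.9°

Substitute s = j129:
Numerator: 100(j129)^2 + 4200(j129) + 8000 = -1656100 + j541800
Denominator: (j129)^2 + 21(j129) + 20 = -16621 + j2709
|N| = √(1656100² + 541800²) ≈ 1.7425e+06, ∠N ≈ 161.88°
|D| = √(16621² + 2709²) ≈ 16840, ∠D ≈ 170.74°
|L| = 1.7425e+06 / 16840 ≈ 103.47
Gain = 20 log₁₀(103.47) ≈ 40.30 dB
∠L = 161.88° − 170.74° = -8.86°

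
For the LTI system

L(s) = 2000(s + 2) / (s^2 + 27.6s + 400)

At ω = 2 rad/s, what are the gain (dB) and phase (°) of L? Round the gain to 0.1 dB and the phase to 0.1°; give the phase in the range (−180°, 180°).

At s = jω = j2:
zero (s+2): 2 + j2 → |·| = √(2²+2²) = √8 ≈ 2.8284, ∠ = arctan(2/2) ≈ 45.00°
quadratic: (j2)² + 27.6·j2 + 400 = 396 + j55.2 → |·| ≈ 399.83, ∠ ≈ 7.94°
|L| = 2000 · 2.8284 / 399.83 ≈ 14.148
Gain = 20 log₁₀(14.148) ≈ 23.01 dB
∠L = 45.00° − 7.94° = 37.06°

23.0 dB, 37.1°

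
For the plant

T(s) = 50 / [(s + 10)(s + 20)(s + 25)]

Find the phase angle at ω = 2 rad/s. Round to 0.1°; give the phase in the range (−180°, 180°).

-21.6°

At s = jω = j2:
pole (s+10): 10 + j2 → |·| = √(10²+2²) = √104 ≈ 10.198, ∠ = arctan(2/10) ≈ 11.31°
pole (s+20): 20 + j2 → |·| = √(20²+2²) = √404 ≈ 20.1, ∠ = arctan(2/20) ≈ 5.71°
pole (s+25): 25 + j2 → |·| = √(25²+2²) = √629 ≈ 25.08, ∠ = arctan(2/25) ≈ 4.57°
∠T = 0.00° − 21.59° = -21.59°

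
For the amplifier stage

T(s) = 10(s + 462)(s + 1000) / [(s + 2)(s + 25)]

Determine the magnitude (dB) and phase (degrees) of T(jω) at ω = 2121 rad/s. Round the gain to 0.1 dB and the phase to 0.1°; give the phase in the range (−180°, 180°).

21.1 dB, -36.8°

At s = jω = j2121:
zero (s+462): 462 + j2121 → |·| = √(462²+2121²) = √4712085 ≈ 2170.7, ∠ = arctan(2121/462) ≈ 77.71°
zero (s+1000): 1000 + j2121 → |·| = √(1000²+2121²) = √5498641 ≈ 2344.9, ∠ = arctan(2121/1000) ≈ 64.76°
pole (s+2): 2 + j2121 → |·| = √(2²+2121²) = √4498645 ≈ 2121, ∠ = arctan(2121/2) ≈ 89.95°
pole (s+25): 25 + j2121 → |·| = √(25²+2121²) = √4499266 ≈ 2121.1, ∠ = arctan(2121/25) ≈ 89.32°
|T| = 10 · 5.0901e+06 / 4.4989e+06 ≈ 11.314
Gain = 20 log₁₀(11.314) ≈ 21.07 dB
∠T = 142.47° − 179.27° = -36.80°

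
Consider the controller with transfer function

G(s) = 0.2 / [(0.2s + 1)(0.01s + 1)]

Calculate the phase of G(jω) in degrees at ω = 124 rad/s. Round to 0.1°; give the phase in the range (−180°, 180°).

At ω = 124 rad/s:
pole (1 + j124·0.2) = 1 + j24.8 → |·| ≈ 24.82, ∠ ≈ 87.69°
pole (1 + j124·0.01) = 1 + j1.24 → |·| ≈ 1.593, ∠ ≈ 51.12°
∠G = (0°) − (87.69° + 51.12°) = -138.81°

-138.8°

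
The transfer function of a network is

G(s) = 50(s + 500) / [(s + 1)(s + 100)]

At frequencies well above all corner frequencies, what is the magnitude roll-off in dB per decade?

-20 dB/decade

Each pole contributes −20 dB/decade at high frequency; each zero contributes +20 dB/decade.
Net: 1 zero(s) − 2 pole(s) → -20 dB/decade.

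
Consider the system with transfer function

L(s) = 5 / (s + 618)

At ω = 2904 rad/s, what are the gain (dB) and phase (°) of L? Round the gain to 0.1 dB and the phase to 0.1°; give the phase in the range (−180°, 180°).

-55.5 dB, -78.0°

Substitute s = j2904:
Numerator: 5 = 5 + j0
Denominator: (j2904) + 618 = 618 + j2904
|N| = √(5² + 0²) ≈ 5, ∠N ≈ 0.00°
|D| = √(618² + 2904²) ≈ 2969, ∠D ≈ 77.99°
|L| = 5 / 2969 ≈ 0.0016841
Gain = 20 log₁₀(0.0016841) ≈ -55.47 dB
∠L = 0.00° − 77.99° = -77.99°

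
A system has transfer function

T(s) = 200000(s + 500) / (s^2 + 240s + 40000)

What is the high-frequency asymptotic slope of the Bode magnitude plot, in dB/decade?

-20 dB/decade

Each pole contributes −20 dB/decade at high frequency; each zero contributes +20 dB/decade.
Net: 1 zero(s) − 2 pole(s) → -20 dB/decade.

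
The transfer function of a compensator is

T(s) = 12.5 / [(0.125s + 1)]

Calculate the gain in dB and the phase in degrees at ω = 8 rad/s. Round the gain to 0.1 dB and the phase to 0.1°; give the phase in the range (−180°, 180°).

At ω = 8 rad/s:
pole (1 + j8·0.125) = 1 + j1 → |·| ≈ 1.4142, ∠ ≈ 45.00°
|T| = 12.5 · 1 / (1.4142) ≈ 8.8389
Gain = 20 log₁₀(8.8389) ≈ 18.93 dB
∠T = (0°) − (45.00°) = -45.00°

18.9 dB, -45.0°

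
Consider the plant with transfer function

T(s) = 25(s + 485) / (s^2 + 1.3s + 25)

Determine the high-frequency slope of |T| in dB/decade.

Each pole contributes −20 dB/decade at high frequency; each zero contributes +20 dB/decade.
Net: 1 zero(s) − 2 pole(s) → -20 dB/decade.

-20 dB/decade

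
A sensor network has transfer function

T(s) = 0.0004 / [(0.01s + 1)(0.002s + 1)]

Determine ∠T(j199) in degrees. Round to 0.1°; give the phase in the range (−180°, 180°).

-85.0°

At ω = 199 rad/s:
pole (1 + j199·0.01) = 1 + j1.99 → |·| ≈ 2.2271, ∠ ≈ 63.32°
pole (1 + j199·0.002) = 1 + j0.398 → |·| ≈ 1.0763, ∠ ≈ 21.70°
∠T = (0°) − (63.32° + 21.70°) = -85.02°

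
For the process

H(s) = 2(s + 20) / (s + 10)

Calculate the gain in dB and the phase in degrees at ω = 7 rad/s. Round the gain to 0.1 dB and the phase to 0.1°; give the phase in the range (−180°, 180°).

At s = jω = j7:
zero (s+20): 20 + j7 → |·| = √(20²+7²) = √449 ≈ 21.19, ∠ = arctan(7/20) ≈ 19.29°
pole (s+10): 10 + j7 → |·| = √(10²+7²) = √149 ≈ 12.207, ∠ = arctan(7/10) ≈ 34.99°
|H| = 2 · 21.19 / 12.207 ≈ 3.4718
Gain = 20 log₁₀(3.4718) ≈ 10.81 dB
∠H = 19.29° − 34.99° = -15.70°

10.8 dB, -15.7°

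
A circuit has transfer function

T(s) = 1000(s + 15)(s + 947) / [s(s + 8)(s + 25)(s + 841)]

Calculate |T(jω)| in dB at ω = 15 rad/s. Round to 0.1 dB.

At s = jω = j15:
zero (s+15): 15 + j15 → |·| = √(15²+15²) = √450 ≈ 21.213, ∠ = arctan(15/15) ≈ 45.00°
zero (s+947): 947 + j15 → |·| = √(947²+15²) = √897034 ≈ 947.12, ∠ = arctan(15/947) ≈ 0.91°
pole (s+8): 8 + j15 → |·| = √(8²+15²) = √289 ≈ 17, ∠ = arctan(15/8) ≈ 61.93°
pole (s+25): 25 + j15 → |·| = √(25²+15²) = √850 ≈ 29.155, ∠ = arctan(15/25) ≈ 30.96°
pole (s+841): 841 + j15 → |·| = √(841²+15²) = √707506 ≈ 841.13, ∠ = arctan(15/841) ≈ 1.02°
pole at origin: |s| = 15, ∠ = 90.00° (in denominator)
|T| = 1000 · 20091 / 6.2534e+06 ≈ 3.2128
Gain = 20 log₁₀(3.2128) ≈ 10.14 dB

10.1 dB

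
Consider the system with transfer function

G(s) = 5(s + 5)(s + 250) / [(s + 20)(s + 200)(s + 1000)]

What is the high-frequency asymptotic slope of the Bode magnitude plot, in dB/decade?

-20 dB/decade

Each pole contributes −20 dB/decade at high frequency; each zero contributes +20 dB/decade.
Net: 2 zero(s) − 3 pole(s) → -20 dB/decade.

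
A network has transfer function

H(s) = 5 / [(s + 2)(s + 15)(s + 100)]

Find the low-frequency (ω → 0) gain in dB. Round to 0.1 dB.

-55.6 dB

H(0) = 5 / (2·15·100) ≈ 0.0016667
20 log₁₀(0.0016667) ≈ -55.56 dB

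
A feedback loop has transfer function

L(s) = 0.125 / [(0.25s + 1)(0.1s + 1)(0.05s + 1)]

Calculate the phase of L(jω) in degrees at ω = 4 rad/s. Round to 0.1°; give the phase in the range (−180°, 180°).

-78.1°

At ω = 4 rad/s:
pole (1 + j4·0.25) = 1 + j1 → |·| ≈ 1.4142, ∠ ≈ 45.00°
pole (1 + j4·0.1) = 1 + j0.4 → |·| ≈ 1.077, ∠ ≈ 21.80°
pole (1 + j4·0.05) = 1 + j0.2 → |·| ≈ 1.0198, ∠ ≈ 11.31°
∠L = (0°) − (45.00° + 21.80° + 11.31°) = -78.11°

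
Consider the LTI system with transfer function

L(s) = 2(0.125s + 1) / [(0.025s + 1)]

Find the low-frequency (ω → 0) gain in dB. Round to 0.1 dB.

L(0) = 2 · 1 / 1 = 2
20 log₁₀(2) ≈ 6.02 dB

6.0 dB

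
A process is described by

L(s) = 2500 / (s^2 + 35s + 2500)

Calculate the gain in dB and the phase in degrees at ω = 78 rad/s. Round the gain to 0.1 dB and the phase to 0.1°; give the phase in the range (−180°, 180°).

-5.1 dB, -142.7°

At s = jω = j78:
quadratic: (j78)² + 35·j78 + 2500 = -3584 + j2730 → |·| ≈ 4505.3, ∠ ≈ 142.70°
|L| = 2500 / 4505.3 ≈ 0.5549
Gain = 20 log₁₀(0.5549) ≈ -5.12 dB
∠L = 0.00° − 142.70° = -142.70°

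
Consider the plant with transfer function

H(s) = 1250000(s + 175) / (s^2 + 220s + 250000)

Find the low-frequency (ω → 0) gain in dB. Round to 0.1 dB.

58.8 dB

H(0) = 1250000·175 / 250000 = 875
20 log₁₀(875) ≈ 58.84 dB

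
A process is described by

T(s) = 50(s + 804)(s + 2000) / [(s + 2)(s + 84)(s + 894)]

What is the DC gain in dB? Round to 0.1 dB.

T(0) = 50·804·2000 / (2·84·894) ≈ 535.31
20 log₁₀(535.31) ≈ 54.57 dB

54.6 dB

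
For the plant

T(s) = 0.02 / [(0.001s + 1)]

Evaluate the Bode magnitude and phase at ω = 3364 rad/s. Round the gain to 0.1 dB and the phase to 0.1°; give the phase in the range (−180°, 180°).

At ω = 3364 rad/s:
pole (1 + j3364·0.001) = 1 + j3.364 → |·| ≈ 3.5095, ∠ ≈ 73.44°
|T| = 0.02 · 1 / (3.5095) ≈ 0.0056988
Gain = 20 log₁₀(0.0056988) ≈ -44.88 dB
∠T = (0°) − (73.44°) = -73.44°

-44.9 dB, -73.4°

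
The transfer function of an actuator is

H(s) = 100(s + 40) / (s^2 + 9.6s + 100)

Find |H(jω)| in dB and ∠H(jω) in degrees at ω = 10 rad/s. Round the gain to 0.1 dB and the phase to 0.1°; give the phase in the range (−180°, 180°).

32.7 dB, -76.0°

At s = jω = j10:
zero (s+40): 40 + j10 → |·| = √(40²+10²) = √1700 ≈ 41.231, ∠ = arctan(10/40) ≈ 14.04°
quadratic: (j10)² + 9.6·j10 + 100 = 0 + j96 → |·| ≈ 96, ∠ ≈ 90.00°
|H| = 100 · 41.231 / 96 ≈ 42.949
Gain = 20 log₁₀(42.949) ≈ 32.66 dB
∠H = 14.04° − 90.00° = -75.96°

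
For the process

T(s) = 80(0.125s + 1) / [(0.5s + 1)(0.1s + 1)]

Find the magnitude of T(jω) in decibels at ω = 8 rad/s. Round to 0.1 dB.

At ω = 8 rad/s:
zero (1 + j8·0.125) = 1 + j1 → |·| ≈ 1.4142, ∠ ≈ 45.00°
pole (1 + j8·0.5) = 1 + j4 → |·| ≈ 4.1231, ∠ ≈ 75.96°
pole (1 + j8·0.1) = 1 + j0.8 → |·| ≈ 1.2806, ∠ ≈ 38.66°
|T| = 80 · 1.4142 / (4.1231 · 1.2806) ≈ 21.427
Gain = 20 log₁₀(21.427) ≈ 26.62 dB

26.6 dB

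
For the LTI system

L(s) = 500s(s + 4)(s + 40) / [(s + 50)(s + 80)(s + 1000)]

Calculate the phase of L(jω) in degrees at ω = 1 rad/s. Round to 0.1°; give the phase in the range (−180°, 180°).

At s = jω = j1:
zero (s+4): 4 + j1 → |·| = √(4²+1²) = √17 ≈ 4.1231, ∠ = arctan(1/4) ≈ 14.04°
zero (s+40): 40 + j1 → |·| = √(40²+1²) = √1601 ≈ 40.012, ∠ = arctan(1/40) ≈ 1.43°
zero at origin: s = j1 → |·| = 1, ∠ = 90.00°
pole (s+50): 50 + j1 → |·| = √(50²+1²) = √2501 ≈ 50.01, ∠ = arctan(1/50) ≈ 1.15°
pole (s+80): 80 + j1 → |·| = √(80²+1²) = √6401 ≈ 80.006, ∠ = arctan(1/80) ≈ 0.72°
pole (s+1000): 1000 + j1 → |·| = √(1000²+1²) = √1000001 ≈ 1000, ∠ = arctan(1/1000) ≈ 0.06°
∠L = 105.47° − 1.93° = 103.54°

103.5°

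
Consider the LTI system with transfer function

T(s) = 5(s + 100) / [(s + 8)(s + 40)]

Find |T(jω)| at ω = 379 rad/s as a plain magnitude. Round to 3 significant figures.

0.0136

At s = jω = j379:
zero (s+100): 100 + j379 → |·| = √(100²+379²) = √153641 ≈ 391.97, ∠ = arctan(379/100) ≈ 75.22°
pole (s+8): 8 + j379 → |·| = √(8²+379²) = √143705 ≈ 379.08, ∠ = arctan(379/8) ≈ 88.79°
pole (s+40): 40 + j379 → |·| = √(40²+379²) = √145241 ≈ 381.1, ∠ = arctan(379/40) ≈ 83.98°
|T| = 5 · 391.97 / 1.4447e+05 ≈ 0.013566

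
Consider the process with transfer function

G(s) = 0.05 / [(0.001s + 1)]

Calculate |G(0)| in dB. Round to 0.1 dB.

-26.0 dB

G(0) = 0.05 · 1 / 1 = 0.05
20 log₁₀(0.05) ≈ -26.02 dB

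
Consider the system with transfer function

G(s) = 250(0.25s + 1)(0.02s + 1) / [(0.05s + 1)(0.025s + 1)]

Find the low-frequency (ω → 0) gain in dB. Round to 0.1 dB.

48.0 dB

G(0) = 250 · 1 / 1 = 250
20 log₁₀(250) ≈ 47.96 dB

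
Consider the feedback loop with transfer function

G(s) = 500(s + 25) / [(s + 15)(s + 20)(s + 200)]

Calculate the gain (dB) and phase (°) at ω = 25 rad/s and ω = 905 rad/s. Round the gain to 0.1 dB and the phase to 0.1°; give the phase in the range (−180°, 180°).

At s = jω = j25:
zero (s+25): 25 + j25 → |·| = √(25²+25²) = √1250 ≈ 35.355, ∠ = arctan(25/25) ≈ 45.00°
pole (s+15): 15 + j25 → |·| = √(15²+25²) = √850 ≈ 29.155, ∠ = arctan(25/15) ≈ 59.04°
pole (s+20): 20 + j25 → |·| = √(20²+25²) = √1025 ≈ 32.016, ∠ = arctan(25/20) ≈ 51.34°
pole (s+200): 200 + j25 → |·| = √(200²+25²) = √40625 ≈ 201.56, ∠ = arctan(25/200) ≈ 7.13°
|G| = 500 · 35.355 / 1.8814e+05 ≈ 0.093959
Gain = 20 log₁₀(0.093959) ≈ -20.54 dB
∠G = 45.00° − 117.51° = -72.51°

At s = jω = j905:
zero (s+25): 25 + j905 → |·| = √(25²+905²) = √819650 ≈ 905.35, ∠ = arctan(905/25) ≈ 88.42°
pole (s+15): 15 + j905 → |·| = √(15²+905²) = √819250 ≈ 905.12, ∠ = arctan(905/15) ≈ 89.05°
pole (s+20): 20 + j905 → |·| = √(20²+905²) = √819425 ≈ 905.22, ∠ = arctan(905/20) ≈ 88.73°
pole (s+200): 200 + j905 → |·| = √(200²+905²) = √859025 ≈ 926.84, ∠ = arctan(905/200) ≈ 77.54°
|G| = 500 · 905.35 / 7.5939e+08 ≈ 0.0005961
Gain = 20 log₁₀(0.0005961) ≈ -64.49 dB
∠G = 88.42° − 255.32° = -166.90°

ω = 25: -20.5 dB, -72.5°; ω = 905: -64.5 dB, -166.9°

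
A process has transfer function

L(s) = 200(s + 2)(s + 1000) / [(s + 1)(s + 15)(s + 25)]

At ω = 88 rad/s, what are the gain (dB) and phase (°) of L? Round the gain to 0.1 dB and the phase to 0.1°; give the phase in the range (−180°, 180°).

At s = jω = j88:
zero (s+2): 2 + j88 → |·| = √(2²+88²) = √7748 ≈ 88.023, ∠ = arctan(88/2) ≈ 88.70°
zero (s+1000): 1000 + j88 → |·| = √(1000²+88²) = √1007744 ≈ 1003.9, ∠ = arctan(88/1000) ≈ 5.03°
pole (s+1): 1 + j88 → |·| = √(1²+88²) = √7745 ≈ 88.006, ∠ = arctan(88/1) ≈ 89.35°
pole (s+15): 15 + j88 → |·| = √(15²+88²) = √7969 ≈ 89.269, ∠ = arctan(88/15) ≈ 80.33°
pole (s+25): 25 + j88 → |·| = √(25²+88²) = √8369 ≈ 91.482, ∠ = arctan(88/25) ≈ 74.14°
|L| = 200 · 88366 / 7.187e+05 ≈ 24.591
Gain = 20 log₁₀(24.591) ≈ 27.82 dB
∠L = 93.73° − 243.82° = -150.09°

27.8 dB, -150.1°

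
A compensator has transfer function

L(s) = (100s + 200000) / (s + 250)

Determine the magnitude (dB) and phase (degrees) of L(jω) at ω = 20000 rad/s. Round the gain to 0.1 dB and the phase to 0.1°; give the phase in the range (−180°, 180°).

Substitute s = j20000:
Numerator: 100(j20000) + 200000 = 200000 + j2000000
Denominator: (j20000) + 250 = 250 + j20000
|N| = √(200000² + 2000000²) ≈ 2.01e+06, ∠N ≈ 84.29°
|D| = √(250² + 20000²) ≈ 20002, ∠D ≈ 89.28°
|L| = 2.01e+06 / 20002 ≈ 100.49
Gain = 20 log₁₀(100.49) ≈ 40.04 dB
∠L = 84.29° − 89.28° = -4.99°

40.0 dB, -5.0°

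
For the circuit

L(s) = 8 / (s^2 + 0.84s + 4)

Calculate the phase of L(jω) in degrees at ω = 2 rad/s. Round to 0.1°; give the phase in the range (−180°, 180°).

-90.0°

At s = jω = j2:
quadratic: (j2)² + 0.84·j2 + 4 = 0 + j1.68 → |·| ≈ 1.68, ∠ ≈ 90.00°
∠L = 0.00° − 90.00° = -90.00°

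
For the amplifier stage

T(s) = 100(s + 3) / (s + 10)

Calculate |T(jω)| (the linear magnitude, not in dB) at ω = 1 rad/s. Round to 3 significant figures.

At s = jω = j1:
zero (s+3): 3 + j1 → |·| = √(3²+1²) = √10 ≈ 3.1623, ∠ = arctan(1/3) ≈ 18.43°
pole (s+10): 10 + j1 → |·| = √(10²+1²) = √101 ≈ 10.05, ∠ = arctan(1/10) ≈ 5.71°
|T| = 100 · 3.1623 / 10.05 ≈ 31.466

31.5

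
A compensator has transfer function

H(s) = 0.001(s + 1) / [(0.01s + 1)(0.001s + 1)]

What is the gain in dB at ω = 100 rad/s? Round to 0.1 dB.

At ω = 100 rad/s:
zero (1 + j100·1) = 1 + j100 → |·| ≈ 100, ∠ ≈ 89.43°
pole (1 + j100·0.01) = 1 + j1 → |·| ≈ 1.4142, ∠ ≈ 45.00°
pole (1 + j100·0.001) = 1 + j0.1 → |·| ≈ 1.005, ∠ ≈ 5.71°
|H| = 0.001 · 100 / (1.4142 · 1.005) ≈ 0.07036
Gain = 20 log₁₀(0.07036) ≈ -23.05 dB

-23.1 dB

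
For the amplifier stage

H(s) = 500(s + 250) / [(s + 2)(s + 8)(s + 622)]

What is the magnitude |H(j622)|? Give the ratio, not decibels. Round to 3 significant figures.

At s = jω = j622:
zero (s+250): 250 + j622 → |·| = √(250²+622²) = √449384 ≈ 670.36, ∠ = arctan(622/250) ≈ 68.10°
pole (s+2): 2 + j622 → |·| = √(2²+622²) = √386888 ≈ 622, ∠ = arctan(622/2) ≈ 89.82°
pole (s+8): 8 + j622 → |·| = √(8²+622²) = √386948 ≈ 622.05, ∠ = arctan(622/8) ≈ 89.26°
pole (s+622): 622 + j622 → |·| = √(622²+622²) = √773768 ≈ 879.64, ∠ = arctan(622/622) ≈ 45.00°
|H| = 500 · 670.36 / 3.4035e+08 ≈ 0.00098481

0.000985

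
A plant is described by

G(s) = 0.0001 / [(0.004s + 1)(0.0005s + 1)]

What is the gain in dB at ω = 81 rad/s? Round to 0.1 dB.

-80.4 dB

At ω = 81 rad/s:
pole (1 + j81·0.004) = 1 + j0.324 → |·| ≈ 1.0512, ∠ ≈ 17.95°
pole (1 + j81·0.0005) = 1 + j0.0405 → |·| ≈ 1.0008, ∠ ≈ 2.32°
|G| = 0.0001 · 1 / (1.0512 · 1.0008) ≈ 9.5053e-05
Gain = 20 log₁₀(9.5053e-05) ≈ -80.44 dB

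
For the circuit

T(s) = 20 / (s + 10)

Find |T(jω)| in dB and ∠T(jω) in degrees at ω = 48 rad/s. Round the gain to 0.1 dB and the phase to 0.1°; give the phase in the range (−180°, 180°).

-7.8 dB, -78.2°

Substitute s = j48:
Numerator: 20 = 20 + j0
Denominator: (j48) + 10 = 10 + j48
|N| = √(20² + 0²) ≈ 20, ∠N ≈ 0.00°
|D| = √(10² + 48²) ≈ 49.031, ∠D ≈ 78.23°
|T| = 20 / 49.031 ≈ 0.40791
Gain = 20 log₁₀(0.40791) ≈ -7.79 dB
∠T = 0.00° − 78.23° = -78.23°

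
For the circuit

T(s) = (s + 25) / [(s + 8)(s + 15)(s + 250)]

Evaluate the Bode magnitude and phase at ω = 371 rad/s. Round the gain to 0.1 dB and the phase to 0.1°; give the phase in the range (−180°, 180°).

At s = jω = j371:
zero (s+25): 25 + j371 → |·| = √(25²+371²) = √138266 ≈ 371.84, ∠ = arctan(371/25) ≈ 86.14°
pole (s+8): 8 + j371 → |·| = √(8²+371²) = √137705 ≈ 371.09, ∠ = arctan(371/8) ≈ 88.76°
pole (s+15): 15 + j371 → |·| = √(15²+371²) = √137866 ≈ 371.3, ∠ = arctan(371/15) ≈ 87.68°
pole (s+250): 250 + j371 → |·| = √(250²+371²) = √200141 ≈ 447.37, ∠ = arctan(371/250) ≈ 56.03°
|T| = 1 · 371.84 / 6.1641e+07 ≈ 6.0323e-06
Gain = 20 log₁₀(6.0323e-06) ≈ -104.39 dB
∠T = 86.14° − 232.47° = -146.33°

-104.4 dB, -146.3°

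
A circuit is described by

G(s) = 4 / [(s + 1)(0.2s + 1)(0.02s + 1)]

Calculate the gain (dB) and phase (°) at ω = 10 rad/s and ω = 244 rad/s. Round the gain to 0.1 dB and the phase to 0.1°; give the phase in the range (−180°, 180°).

ω = 10: -15.2 dB, -159.0°; ω = 244: -83.4 dB, 103.0°

At ω = 10 rad/s:
pole (1 + j10·1) = 1 + j10 → |·| ≈ 10.05, ∠ ≈ 84.29°
pole (1 + j10·0.2) = 1 + j2 → |·| ≈ 2.2361, ∠ ≈ 63.43°
pole (1 + j10·0.02) = 1 + j0.2 → |·| ≈ 1.0198, ∠ ≈ 11.31°
|G| = 4 · 1 / (10.05 · 2.2361 · 1.0198) ≈ 0.17454
Gain = 20 log₁₀(0.17454) ≈ -15.16 dB
∠G = (0°) − (84.29° + 63.43° + 11.31°) = -159.03°

At ω = 244 rad/s:
pole (1 + j244·1) = 1 + j244 → |·| ≈ 244, ∠ ≈ 89.77°
pole (1 + j244·0.2) = 1 + j48.8 → |·| ≈ 48.81, ∠ ≈ 88.83°
pole (1 + j244·0.02) = 1 + j4.88 → |·| ≈ 4.9814, ∠ ≈ 78.42°
|G| = 4 · 1 / (244 · 48.81 · 4.9814) ≈ 6.7423e-05
Gain = 20 log₁₀(6.7423e-05) ≈ -83.42 dB
∠G = (0°) − (89.77° + 88.83° + 78.42°) = -257.02° ≡ 102.98° (principal value)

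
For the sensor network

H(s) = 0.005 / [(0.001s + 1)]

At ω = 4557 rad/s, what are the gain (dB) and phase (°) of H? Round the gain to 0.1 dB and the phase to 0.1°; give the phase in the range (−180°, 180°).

-59.4 dB, -77.6°

At ω = 4557 rad/s:
pole (1 + j4557·0.001) = 1 + j4.557 → |·| ≈ 4.6654, ∠ ≈ 77.62°
|H| = 0.005 · 1 / (4.6654) ≈ 0.0010717
Gain = 20 log₁₀(0.0010717) ≈ -59.40 dB
∠H = (0°) − (77.62°) = -77.62°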